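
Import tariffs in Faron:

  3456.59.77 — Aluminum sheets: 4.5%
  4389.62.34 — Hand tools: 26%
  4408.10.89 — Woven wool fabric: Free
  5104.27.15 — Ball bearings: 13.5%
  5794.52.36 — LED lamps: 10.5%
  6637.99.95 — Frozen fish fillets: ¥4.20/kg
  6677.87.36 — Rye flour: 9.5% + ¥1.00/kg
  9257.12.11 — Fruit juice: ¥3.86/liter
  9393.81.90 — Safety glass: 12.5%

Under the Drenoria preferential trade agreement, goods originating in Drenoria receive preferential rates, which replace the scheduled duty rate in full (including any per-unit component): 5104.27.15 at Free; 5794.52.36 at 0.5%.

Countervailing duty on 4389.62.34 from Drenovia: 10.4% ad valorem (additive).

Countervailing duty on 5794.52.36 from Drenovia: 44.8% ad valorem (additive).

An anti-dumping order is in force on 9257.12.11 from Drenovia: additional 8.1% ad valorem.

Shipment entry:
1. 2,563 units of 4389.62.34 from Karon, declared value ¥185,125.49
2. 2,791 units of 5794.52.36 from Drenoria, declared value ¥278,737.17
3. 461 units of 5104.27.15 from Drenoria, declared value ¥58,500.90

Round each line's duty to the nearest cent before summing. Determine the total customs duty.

Line 1 (4389.62.34, Karon, 2,563 units, ¥185,125.49):
Base rate for 4389.62.34 is 26%.
The additional-duty order on 4389.62.34 targets Drenovia, not Karon; it does not apply.
Duty = ¥185,125.49 × 26% = ¥48,132.63.
Line 2 (5794.52.36, Drenoria, 2,791 units, ¥278,737.17):
Base rate for 5794.52.36 is 10.5%.
Origin Drenoria qualifies under the Faron–Drenoria agreement and 5794.52.36 is covered: preferential rate 0.5% applies instead.
The additional-duty order on 5794.52.36 targets Drenovia, not Drenoria; it does not apply.
Duty = ¥278,737.17 × 0.5% = ¥1,393.69.
Line 3 (5104.27.15, Drenoria, 461 units, ¥58,500.90):
Base rate for 5104.27.15 is 13.5%.
Origin Drenoria qualifies under the Faron–Drenoria agreement and 5104.27.15 is covered: preferential rate Free applies instead.
Duty = ¥58,500.90 × 0% = ¥0.00.
Total = ¥48,132.63 + ¥1,393.69 + ¥0.00 = ¥49,526.32.

¥49,526.32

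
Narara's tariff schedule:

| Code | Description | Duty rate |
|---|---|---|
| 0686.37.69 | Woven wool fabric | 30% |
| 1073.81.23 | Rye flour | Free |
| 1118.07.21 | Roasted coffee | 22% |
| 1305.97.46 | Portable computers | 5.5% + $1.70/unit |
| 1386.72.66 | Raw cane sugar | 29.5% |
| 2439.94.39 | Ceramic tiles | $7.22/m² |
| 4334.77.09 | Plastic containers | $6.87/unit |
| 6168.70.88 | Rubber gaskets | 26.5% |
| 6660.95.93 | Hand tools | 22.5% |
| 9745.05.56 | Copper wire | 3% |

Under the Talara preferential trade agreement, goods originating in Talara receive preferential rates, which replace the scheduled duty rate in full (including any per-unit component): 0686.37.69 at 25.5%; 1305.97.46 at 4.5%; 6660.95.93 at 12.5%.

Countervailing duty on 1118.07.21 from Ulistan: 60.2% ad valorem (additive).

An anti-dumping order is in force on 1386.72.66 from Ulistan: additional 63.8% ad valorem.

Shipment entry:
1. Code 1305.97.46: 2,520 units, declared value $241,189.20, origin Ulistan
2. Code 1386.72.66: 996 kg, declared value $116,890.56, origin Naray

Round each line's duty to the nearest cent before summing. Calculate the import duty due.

$52,032.13

Line 1 (1305.97.46, Ulistan, 2,520 units, $241,189.20):
Base rate for 1305.97.46 is 5.5% + $1.70/unit.
1305.97.46 has an FTA preferential rate, but origin Ulistan is not Talara; base rate stands.
Duty = $241,189.20 × 5.5% + 2,520 × $1.70 = $17,549.41.
Line 2 (1386.72.66, Naray, 996 kg, $116,890.56):
Base rate for 1386.72.66 is 29.5%.
The additional-duty order on 1386.72.66 targets Ulistan, not Naray; it does not apply.
Duty = $116,890.56 × 29.5% = $34,482.72.
Total = $17,549.41 + $34,482.72 = $52,032.13.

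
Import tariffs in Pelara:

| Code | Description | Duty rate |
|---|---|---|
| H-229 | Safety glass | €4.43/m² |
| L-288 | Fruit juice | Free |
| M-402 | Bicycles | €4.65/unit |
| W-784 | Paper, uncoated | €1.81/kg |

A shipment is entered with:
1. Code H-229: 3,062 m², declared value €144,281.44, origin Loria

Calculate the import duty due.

Line 1 (H-229, Loria, 3,062 m², €144,281.44):
Base rate for H-229 is €4.43/m².
Duty = 3,062 × €4.43 = €13,564.66.

€13,564.66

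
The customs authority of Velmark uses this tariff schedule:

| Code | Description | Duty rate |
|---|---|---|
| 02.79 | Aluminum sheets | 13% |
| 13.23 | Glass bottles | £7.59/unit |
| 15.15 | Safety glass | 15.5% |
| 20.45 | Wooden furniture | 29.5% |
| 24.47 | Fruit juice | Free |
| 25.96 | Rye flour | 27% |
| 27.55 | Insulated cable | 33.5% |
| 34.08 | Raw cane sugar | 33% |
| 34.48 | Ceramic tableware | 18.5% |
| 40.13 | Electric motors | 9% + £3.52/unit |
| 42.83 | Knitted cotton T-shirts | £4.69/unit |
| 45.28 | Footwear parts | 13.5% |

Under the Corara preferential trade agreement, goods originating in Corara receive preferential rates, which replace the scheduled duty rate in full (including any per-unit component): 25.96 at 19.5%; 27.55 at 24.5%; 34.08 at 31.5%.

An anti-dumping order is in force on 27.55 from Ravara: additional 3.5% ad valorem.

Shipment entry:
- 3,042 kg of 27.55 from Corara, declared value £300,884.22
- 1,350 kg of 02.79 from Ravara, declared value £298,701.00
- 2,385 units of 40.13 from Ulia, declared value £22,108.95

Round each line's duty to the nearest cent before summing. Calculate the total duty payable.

£122,932.77

Line 1 (27.55, Corara, 3,042 kg, £300,884.22):
Base rate for 27.55 is 33.5%.
Origin Corara qualifies under the Velmark–Corara agreement and 27.55 is covered: preferential rate 24.5% applies instead.
The additional-duty order on 27.55 targets Ravara, not Corara; it does not apply.
Duty = £300,884.22 × 24.5% = £73,716.63.
Line 2 (02.79, Ravara, 1,350 kg, £298,701.00):
Base rate for 02.79 is 13%.
Duty = £298,701.00 × 13% = £38,831.13.
Line 3 (40.13, Ulia, 2,385 units, £22,108.95):
Base rate for 40.13 is 9% + £3.52/unit.
Duty = £22,108.95 × 9% + 2,385 × £3.52 = £10,385.01.
Total = £73,716.63 + £38,831.13 + £10,385.01 = £122,932.77.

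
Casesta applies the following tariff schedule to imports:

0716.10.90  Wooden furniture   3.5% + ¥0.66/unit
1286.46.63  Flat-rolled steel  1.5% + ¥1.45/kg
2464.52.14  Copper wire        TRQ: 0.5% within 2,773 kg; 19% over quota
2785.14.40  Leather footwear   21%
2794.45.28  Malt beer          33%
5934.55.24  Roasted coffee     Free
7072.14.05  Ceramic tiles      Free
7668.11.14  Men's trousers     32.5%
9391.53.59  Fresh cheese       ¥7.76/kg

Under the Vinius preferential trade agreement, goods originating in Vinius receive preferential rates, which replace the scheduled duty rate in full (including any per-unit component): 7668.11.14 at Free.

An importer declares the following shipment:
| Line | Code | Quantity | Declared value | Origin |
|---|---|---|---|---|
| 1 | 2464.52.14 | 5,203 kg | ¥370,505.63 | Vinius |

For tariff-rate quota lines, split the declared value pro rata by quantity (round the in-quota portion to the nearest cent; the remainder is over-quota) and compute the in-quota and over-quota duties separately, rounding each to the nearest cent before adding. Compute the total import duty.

Line 1 (2464.52.14, Vinius, 5,203 kg, ¥370,505.63):
Code 2464.52.14 is under a tariff-rate quota (threshold 2,773 kg). In-quota: 2,773 kg at 0.5%; over-quota: 2,430 kg at 19%.
Pro-rata value split: in-quota = ¥370,505.63 × 2,773/5,203 = ¥197,465.33; over-quota = ¥370,505.63 − ¥197,465.33 = ¥173,040.30.
In-quota duty = ¥197,465.33 × 0.5% = ¥987.33. Over-quota duty = ¥173,040.30 × 19% = ¥32,877.66.
Line duty = ¥987.33 + ¥32,877.66 = ¥33,864.99.

¥33,864.99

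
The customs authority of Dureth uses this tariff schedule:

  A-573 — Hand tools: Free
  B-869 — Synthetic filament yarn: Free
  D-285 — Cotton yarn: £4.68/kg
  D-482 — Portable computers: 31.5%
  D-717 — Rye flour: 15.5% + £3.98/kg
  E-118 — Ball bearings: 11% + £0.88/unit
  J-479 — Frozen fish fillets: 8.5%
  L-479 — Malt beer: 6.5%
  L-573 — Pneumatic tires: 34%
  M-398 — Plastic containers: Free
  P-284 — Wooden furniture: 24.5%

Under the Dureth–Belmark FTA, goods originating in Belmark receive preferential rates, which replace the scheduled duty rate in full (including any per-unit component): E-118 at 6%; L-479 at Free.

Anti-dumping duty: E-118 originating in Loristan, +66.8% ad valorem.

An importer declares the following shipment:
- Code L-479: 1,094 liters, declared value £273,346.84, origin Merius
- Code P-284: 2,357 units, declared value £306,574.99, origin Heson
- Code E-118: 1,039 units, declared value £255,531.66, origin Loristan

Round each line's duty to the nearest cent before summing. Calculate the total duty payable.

Line 1 (L-479, Merius, 1,094 liters, £273,346.84):
Base rate for L-479 is 6.5%.
L-479 has an FTA preferential rate, but origin Merius is not Belmark; base rate stands.
Duty = £273,346.84 × 6.5% = £17,767.54.
Line 2 (P-284, Heson, 2,357 units, £306,574.99):
Base rate for P-284 is 24.5%.
Duty = £306,574.99 × 24.5% = £75,110.87.
Line 3 (E-118, Loristan, 1,039 units, £255,531.66):
Base rate for E-118 is 11% + £0.88/unit.
E-118 has an FTA preferential rate, but origin Loristan is not Belmark; base rate stands.
Additional duty on E-118 from Loristan: +66.8%. Applied ad valorem rate: 11% + 66.8% = 77.8%.
Duty = £255,531.66 × 77.8% + 1,039 × £0.88 = £199,717.95.
Total = £17,767.54 + £75,110.87 + £199,717.95 = £292,596.36.

£292,596.36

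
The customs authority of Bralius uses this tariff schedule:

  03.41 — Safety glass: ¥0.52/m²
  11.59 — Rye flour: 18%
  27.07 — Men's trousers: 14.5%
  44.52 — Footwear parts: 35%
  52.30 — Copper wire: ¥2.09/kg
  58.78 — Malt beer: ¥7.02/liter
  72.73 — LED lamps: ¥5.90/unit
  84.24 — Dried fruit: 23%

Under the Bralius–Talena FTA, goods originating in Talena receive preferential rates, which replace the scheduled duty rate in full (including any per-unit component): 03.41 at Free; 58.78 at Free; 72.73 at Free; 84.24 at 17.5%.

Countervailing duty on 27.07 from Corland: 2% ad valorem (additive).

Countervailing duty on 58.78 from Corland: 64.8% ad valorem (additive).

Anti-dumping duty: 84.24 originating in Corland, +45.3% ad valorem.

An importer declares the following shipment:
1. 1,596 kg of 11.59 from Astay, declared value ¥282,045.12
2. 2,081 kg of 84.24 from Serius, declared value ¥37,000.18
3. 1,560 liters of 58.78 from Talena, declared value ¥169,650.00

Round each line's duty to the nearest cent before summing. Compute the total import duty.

Line 1 (11.59, Astay, 1,596 kg, ¥282,045.12):
Base rate for 11.59 is 18%.
Duty = ¥282,045.12 × 18% = ¥50,768.12.
Line 2 (84.24, Serius, 2,081 kg, ¥37,000.18):
Base rate for 84.24 is 23%.
84.24 has an FTA preferential rate, but origin Serius is not Talena; base rate stands.
The additional-duty order on 84.24 targets Corland, not Serius; it does not apply.
Duty = ¥37,000.18 × 23% = ¥8,510.04.
Line 3 (58.78, Talena, 1,560 liters, ¥169,650.00):
Base rate for 58.78 is ¥7.02/liter.
Origin Talena qualifies under the Bralius–Talena agreement and 58.78 is covered: preferential rate Free applies instead.
The additional-duty order on 58.78 targets Corland, not Talena; it does not apply.
Duty = ¥169,650.00 × 0% = ¥0.00.
Total = ¥50,768.12 + ¥8,510.04 + ¥0.00 = ¥59,278.16.

¥59,278.16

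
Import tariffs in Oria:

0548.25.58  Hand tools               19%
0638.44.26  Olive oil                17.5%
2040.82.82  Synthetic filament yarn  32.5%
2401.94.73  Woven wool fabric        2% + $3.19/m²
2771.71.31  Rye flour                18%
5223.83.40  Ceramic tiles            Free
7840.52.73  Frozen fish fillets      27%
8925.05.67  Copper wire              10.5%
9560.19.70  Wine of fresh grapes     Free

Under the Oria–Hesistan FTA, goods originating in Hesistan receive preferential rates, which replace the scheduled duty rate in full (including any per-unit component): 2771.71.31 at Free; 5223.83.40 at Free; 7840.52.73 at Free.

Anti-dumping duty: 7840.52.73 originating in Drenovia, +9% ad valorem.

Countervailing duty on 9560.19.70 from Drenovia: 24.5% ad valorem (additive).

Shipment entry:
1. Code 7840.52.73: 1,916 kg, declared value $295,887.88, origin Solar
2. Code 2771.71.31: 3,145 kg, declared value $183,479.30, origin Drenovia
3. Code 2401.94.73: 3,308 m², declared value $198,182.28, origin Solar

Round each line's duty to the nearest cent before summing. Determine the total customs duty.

Line 1 (7840.52.73, Solar, 1,916 kg, $295,887.88):
Base rate for 7840.52.73 is 27%.
7840.52.73 has an FTA preferential rate, but origin Solar is not Hesistan; base rate stands.
The additional-duty order on 7840.52.73 targets Drenovia, not Solar; it does not apply.
Duty = $295,887.88 × 27% = $79,889.73.
Line 2 (2771.71.31, Drenovia, 3,145 kg, $183,479.30):
Base rate for 2771.71.31 is 18%.
2771.71.31 has an FTA preferential rate, but origin Drenovia is not Hesistan; base rate stands.
Duty = $183,479.30 × 18% = $33,026.27.
Line 3 (2401.94.73, Solar, 3,308 m², $198,182.28):
Base rate for 2401.94.73 is 2% + $3.19/m².
Duty = $198,182.28 × 2% + 3,308 × $3.19 = $14,516.17.
Total = $79,889.73 + $33,026.27 + $14,516.17 = $127,432.17.

$127,432.17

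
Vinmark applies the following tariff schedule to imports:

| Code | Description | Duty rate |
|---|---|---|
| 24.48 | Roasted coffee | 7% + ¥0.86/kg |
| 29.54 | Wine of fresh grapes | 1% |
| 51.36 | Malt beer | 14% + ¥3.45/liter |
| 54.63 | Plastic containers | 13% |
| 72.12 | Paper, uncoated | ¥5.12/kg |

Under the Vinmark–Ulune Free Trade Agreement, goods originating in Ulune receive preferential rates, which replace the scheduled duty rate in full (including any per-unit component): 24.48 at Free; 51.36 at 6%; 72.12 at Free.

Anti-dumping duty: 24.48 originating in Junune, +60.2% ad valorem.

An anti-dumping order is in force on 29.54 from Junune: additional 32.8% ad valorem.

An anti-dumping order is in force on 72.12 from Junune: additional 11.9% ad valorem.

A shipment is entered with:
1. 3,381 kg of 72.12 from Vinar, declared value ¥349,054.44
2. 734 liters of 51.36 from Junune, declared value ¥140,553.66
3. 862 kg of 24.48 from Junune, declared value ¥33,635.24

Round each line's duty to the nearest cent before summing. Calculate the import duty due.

¥62,864.73

Line 1 (72.12, Vinar, 3,381 kg, ¥349,054.44):
Base rate for 72.12 is ¥5.12/kg.
72.12 has an FTA preferential rate, but origin Vinar is not Ulune; base rate stands.
The additional-duty order on 72.12 targets Junune, not Vinar; it does not apply.
Duty = 3,381 × ¥5.12 = ¥17,310.72.
Line 2 (51.36, Junune, 734 liters, ¥140,553.66):
Base rate for 51.36 is 14% + ¥3.45/liter.
51.36 has an FTA preferential rate, but origin Junune is not Ulune; base rate stands.
Duty = ¥140,553.66 × 14% + 734 × ¥3.45 = ¥22,209.81.
Line 3 (24.48, Junune, 862 kg, ¥33,635.24):
Base rate for 24.48 is 7% + ¥0.86/kg.
24.48 has an FTA preferential rate, but origin Junune is not Ulune; base rate stands.
Additional duty on 24.48 from Junune: +60.2%. Applied ad valorem rate: 7% + 60.2% = 67.2%.
Duty = ¥33,635.24 × 67.2% + 862 × ¥0.86 = ¥23,344.20.
Total = ¥17,310.72 + ¥22,209.81 + ¥23,344.20 = ¥62,864.73.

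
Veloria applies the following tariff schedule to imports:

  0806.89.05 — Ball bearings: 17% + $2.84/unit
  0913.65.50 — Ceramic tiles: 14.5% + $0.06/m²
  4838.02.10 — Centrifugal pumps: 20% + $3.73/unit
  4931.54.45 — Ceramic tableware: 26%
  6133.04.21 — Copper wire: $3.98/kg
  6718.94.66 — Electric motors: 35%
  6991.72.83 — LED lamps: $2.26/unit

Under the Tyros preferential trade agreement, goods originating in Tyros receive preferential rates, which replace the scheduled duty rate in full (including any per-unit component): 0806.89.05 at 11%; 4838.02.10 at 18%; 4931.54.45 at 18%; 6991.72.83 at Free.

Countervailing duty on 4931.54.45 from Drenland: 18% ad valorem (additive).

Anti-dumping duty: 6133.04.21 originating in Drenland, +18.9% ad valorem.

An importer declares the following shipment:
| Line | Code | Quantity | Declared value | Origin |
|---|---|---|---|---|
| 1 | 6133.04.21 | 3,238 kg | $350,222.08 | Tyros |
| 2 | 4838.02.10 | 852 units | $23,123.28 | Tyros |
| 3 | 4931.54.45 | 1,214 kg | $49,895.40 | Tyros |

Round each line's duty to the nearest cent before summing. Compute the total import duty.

Line 1 (6133.04.21, Tyros, 3,238 kg, $350,222.08):
Base rate for 6133.04.21 is $3.98/kg.
Origin Tyros is the FTA partner but 6133.04.21 is not on the preference list; base rate stands.
The additional-duty order on 6133.04.21 targets Drenland, not Tyros; it does not apply.
Duty = 3,238 × $3.98 = $12,887.24.
Line 2 (4838.02.10, Tyros, 852 units, $23,123.28):
Base rate for 4838.02.10 is 20% + $3.73/unit.
Origin Tyros qualifies under the Veloria–Tyros agreement and 4838.02.10 is covered: preferential rate 18% applies instead.
Duty = $23,123.28 × 18% = $4,162.19.
Line 3 (4931.54.45, Tyros, 1,214 kg, $49,895.40):
Base rate for 4931.54.45 is 26%.
Origin Tyros qualifies under the Veloria–Tyros agreement and 4931.54.45 is covered: preferential rate 18% applies instead.
The additional-duty order on 4931.54.45 targets Drenland, not Tyros; it does not apply.
Duty = $49,895.40 × 18% = $8,981.17.
Total = $12,887.24 + $4,162.19 + $8,981.17 = $26,030.60.

$26,030.60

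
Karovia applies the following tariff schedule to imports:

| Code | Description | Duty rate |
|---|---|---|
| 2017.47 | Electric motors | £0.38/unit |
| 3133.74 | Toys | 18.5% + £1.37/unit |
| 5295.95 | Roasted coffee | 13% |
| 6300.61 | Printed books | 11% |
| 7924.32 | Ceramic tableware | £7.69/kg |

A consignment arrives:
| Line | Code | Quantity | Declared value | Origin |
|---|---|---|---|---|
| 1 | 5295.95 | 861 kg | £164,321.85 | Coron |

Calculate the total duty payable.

Line 1 (5295.95, Coron, 861 kg, £164,321.85):
Base rate for 5295.95 is 13%.
Duty = £164,321.85 × 13% = £21,361.84.

£21,361.84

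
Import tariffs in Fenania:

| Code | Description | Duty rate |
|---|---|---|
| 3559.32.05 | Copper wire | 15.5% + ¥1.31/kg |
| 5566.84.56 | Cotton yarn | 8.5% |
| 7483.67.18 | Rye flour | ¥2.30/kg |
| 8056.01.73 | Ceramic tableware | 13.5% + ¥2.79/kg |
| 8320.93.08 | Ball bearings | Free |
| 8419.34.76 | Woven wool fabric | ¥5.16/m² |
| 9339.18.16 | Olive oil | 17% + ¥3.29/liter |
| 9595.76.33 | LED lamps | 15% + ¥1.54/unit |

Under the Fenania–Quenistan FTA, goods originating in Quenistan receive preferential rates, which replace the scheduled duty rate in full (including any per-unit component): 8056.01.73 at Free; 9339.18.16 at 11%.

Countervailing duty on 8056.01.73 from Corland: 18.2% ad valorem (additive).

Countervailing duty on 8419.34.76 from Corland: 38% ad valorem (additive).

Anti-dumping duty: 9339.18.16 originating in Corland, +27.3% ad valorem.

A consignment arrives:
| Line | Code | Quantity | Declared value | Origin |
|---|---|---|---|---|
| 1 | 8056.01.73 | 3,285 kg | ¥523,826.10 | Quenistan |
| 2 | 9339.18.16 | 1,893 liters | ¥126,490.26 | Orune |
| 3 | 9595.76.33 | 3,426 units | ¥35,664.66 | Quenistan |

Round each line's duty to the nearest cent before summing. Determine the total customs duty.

¥38,357.05

Line 1 (8056.01.73, Quenistan, 3,285 kg, ¥523,826.10):
Base rate for 8056.01.73 is 13.5% + ¥2.79/kg.
Origin Quenistan qualifies under the Fenania–Quenistan agreement and 8056.01.73 is covered: preferential rate Free applies instead.
The additional-duty order on 8056.01.73 targets Corland, not Quenistan; it does not apply.
Duty = ¥523,826.10 × 0% = ¥0.00.
Line 2 (9339.18.16, Orune, 1,893 liters, ¥126,490.26):
Base rate for 9339.18.16 is 17% + ¥3.29/liter.
9339.18.16 has an FTA preferential rate, but origin Orune is not Quenistan; base rate stands.
The additional-duty order on 9339.18.16 targets Corland, not Orune; it does not apply.
Duty = ¥126,490.26 × 17% + 1,893 × ¥3.29 = ¥27,731.31.
Line 3 (9595.76.33, Quenistan, 3,426 units, ¥35,664.66):
Base rate for 9595.76.33 is 15% + ¥1.54/unit.
Origin Quenistan is the FTA partner but 9595.76.33 is not on the preference list; base rate stands.
Duty = ¥35,664.66 × 15% + 3,426 × ¥1.54 = ¥10,625.74.
Total = ¥0.00 + ¥27,731.31 + ¥10,625.74 = ¥38,357.05.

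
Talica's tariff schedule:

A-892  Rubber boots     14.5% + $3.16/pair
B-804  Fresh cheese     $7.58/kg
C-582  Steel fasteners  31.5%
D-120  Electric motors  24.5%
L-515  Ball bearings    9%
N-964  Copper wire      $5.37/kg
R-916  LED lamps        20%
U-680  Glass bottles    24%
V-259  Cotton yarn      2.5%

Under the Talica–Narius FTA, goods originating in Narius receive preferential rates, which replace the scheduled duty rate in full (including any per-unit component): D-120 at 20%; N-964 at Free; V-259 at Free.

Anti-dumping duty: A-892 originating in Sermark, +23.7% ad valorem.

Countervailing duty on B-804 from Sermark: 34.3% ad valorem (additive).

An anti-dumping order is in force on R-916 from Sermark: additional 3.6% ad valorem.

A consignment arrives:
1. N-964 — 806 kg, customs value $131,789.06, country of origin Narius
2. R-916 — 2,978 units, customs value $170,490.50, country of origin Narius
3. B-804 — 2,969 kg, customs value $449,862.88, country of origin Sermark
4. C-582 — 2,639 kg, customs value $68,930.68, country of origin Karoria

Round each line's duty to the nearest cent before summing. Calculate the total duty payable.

$232,619.25

Line 1 (N-964, Narius, 806 kg, $131,789.06):
Base rate for N-964 is $5.37/kg.
Origin Narius qualifies under the Talica–Narius agreement and N-964 is covered: preferential rate Free applies instead.
Duty = $131,789.06 × 0% = $0.00.
Line 2 (R-916, Narius, 2,978 units, $170,490.50):
Base rate for R-916 is 20%.
Origin Narius is the FTA partner but R-916 is not on the preference list; base rate stands.
The additional-duty order on R-916 targets Sermark, not Narius; it does not apply.
Duty = $170,490.50 × 20% = $34,098.10.
Line 3 (B-804, Sermark, 2,969 kg, $449,862.88):
Base rate for B-804 is $7.58/kg.
Additional duty on B-804 from Sermark: +34.3% ad valorem. Applied ad valorem rate = 34.3%.
Duty = $449,862.88 × 34.3% + 2,969 × $7.58 = $176,807.99.
Line 4 (C-582, Karoria, 2,639 kg, $68,930.68):
Base rate for C-582 is 31.5%.
Duty = $68,930.68 × 31.5% = $21,713.16.
Total = $0.00 + $34,098.10 + $176,807.99 + $21,713.16 = $232,619.25.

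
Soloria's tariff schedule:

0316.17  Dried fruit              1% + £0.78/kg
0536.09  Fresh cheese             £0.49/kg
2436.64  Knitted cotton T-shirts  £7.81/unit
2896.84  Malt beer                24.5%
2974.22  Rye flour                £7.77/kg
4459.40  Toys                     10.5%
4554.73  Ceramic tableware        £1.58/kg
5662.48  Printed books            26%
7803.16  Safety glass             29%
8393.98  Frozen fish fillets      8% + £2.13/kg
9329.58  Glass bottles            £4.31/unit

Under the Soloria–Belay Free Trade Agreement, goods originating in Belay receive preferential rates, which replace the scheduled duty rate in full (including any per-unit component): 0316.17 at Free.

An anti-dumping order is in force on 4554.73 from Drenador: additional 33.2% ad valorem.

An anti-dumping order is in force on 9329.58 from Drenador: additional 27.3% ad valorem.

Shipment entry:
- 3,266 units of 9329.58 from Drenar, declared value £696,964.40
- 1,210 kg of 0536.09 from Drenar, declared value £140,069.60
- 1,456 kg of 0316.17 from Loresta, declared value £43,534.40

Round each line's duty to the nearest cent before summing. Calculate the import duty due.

£16,240.38

Line 1 (9329.58, Drenar, 3,266 units, £696,964.40):
Base rate for 9329.58 is £4.31/unit.
The additional-duty order on 9329.58 targets Drenador, not Drenar; it does not apply.
Duty = 3,266 × £4.31 = £14,076.46.
Line 2 (0536.09, Drenar, 1,210 kg, £140,069.60):
Base rate for 0536.09 is £0.49/kg.
Duty = 1,210 × £0.49 = £592.90.
Line 3 (0316.17, Loresta, 1,456 kg, £43,534.40):
Base rate for 0316.17 is 1% + £0.78/kg.
0316.17 has an FTA preferential rate, but origin Loresta is not Belay; base rate stands.
Duty = £43,534.40 × 1% + 1,456 × £0.78 = £1,571.02.
Total = £14,076.46 + £592.90 + £1,571.02 = £16,240.38.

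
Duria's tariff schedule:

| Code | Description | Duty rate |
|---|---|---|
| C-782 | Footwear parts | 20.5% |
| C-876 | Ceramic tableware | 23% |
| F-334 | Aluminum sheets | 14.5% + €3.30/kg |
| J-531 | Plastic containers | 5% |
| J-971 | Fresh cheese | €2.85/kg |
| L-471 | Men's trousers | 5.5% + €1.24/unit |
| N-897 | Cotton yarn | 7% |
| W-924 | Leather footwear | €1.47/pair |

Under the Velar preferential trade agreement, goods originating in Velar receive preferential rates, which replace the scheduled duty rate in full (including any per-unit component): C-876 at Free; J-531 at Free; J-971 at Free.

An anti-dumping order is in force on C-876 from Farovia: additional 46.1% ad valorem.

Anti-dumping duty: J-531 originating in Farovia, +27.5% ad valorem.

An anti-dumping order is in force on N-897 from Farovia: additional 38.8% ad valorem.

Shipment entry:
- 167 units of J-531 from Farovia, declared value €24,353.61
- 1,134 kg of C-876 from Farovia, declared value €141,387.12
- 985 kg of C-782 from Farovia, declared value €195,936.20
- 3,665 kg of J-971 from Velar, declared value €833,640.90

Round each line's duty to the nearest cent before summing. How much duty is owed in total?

€145,780.34

Line 1 (J-531, Farovia, 167 units, €24,353.61):
Base rate for J-531 is 5%.
J-531 has an FTA preferential rate, but origin Farovia is not Velar; base rate stands.
Additional duty on J-531 from Farovia: +27.5%. Applied ad valorem rate: 5% + 27.5% = 32.5%.
Duty = €24,353.61 × 32.5% = €7,914.92.
Line 2 (C-876, Farovia, 1,134 kg, €141,387.12):
Base rate for C-876 is 23%.
C-876 has an FTA preferential rate, but origin Farovia is not Velar; base rate stands.
Additional duty on C-876 from Farovia: +46.1%. Applied ad valorem rate: 23% + 46.1% = 69.1%.
Duty = €141,387.12 × 69.1% = €97,698.50.
Line 3 (C-782, Farovia, 985 kg, €195,936.20):
Base rate for C-782 is 20.5%.
Duty = €195,936.20 × 20.5% = €40,166.92.
Line 4 (J-971, Velar, 3,665 kg, €833,640.90):
Base rate for J-971 is €2.85/kg.
Origin Velar qualifies under the Duria–Velar agreement and J-971 is covered: preferential rate Free applies instead.
Duty = €833,640.90 × 0% = €0.00.
Total = €7,914.92 + €97,698.50 + €40,166.92 + €0.00 = €145,780.34.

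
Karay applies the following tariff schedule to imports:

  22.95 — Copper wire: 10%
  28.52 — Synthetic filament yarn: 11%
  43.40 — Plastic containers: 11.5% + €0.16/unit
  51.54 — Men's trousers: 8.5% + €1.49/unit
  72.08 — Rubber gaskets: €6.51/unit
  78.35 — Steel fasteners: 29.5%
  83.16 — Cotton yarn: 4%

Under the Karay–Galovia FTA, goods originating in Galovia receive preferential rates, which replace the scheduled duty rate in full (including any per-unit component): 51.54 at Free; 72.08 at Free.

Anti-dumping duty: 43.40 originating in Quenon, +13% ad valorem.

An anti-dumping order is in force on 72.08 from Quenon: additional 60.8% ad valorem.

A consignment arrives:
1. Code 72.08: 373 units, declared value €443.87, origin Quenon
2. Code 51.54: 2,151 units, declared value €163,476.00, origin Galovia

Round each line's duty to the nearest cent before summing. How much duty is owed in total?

€2,698.10

Line 1 (72.08, Quenon, 373 units, €443.87):
Base rate for 72.08 is €6.51/unit.
72.08 has an FTA preferential rate, but origin Quenon is not Galovia; base rate stands.
Additional duty on 72.08 from Quenon: +60.8% ad valorem. Applied ad valorem rate = 60.8%.
Duty = €443.87 × 60.8% + 373 × €6.51 = €2,698.10.
Line 2 (51.54, Galovia, 2,151 units, €163,476.00):
Base rate for 51.54 is 8.5% + €1.49/unit.
Origin Galovia qualifies under the Karay–Galovia agreement and 51.54 is covered: preferential rate Free applies instead.
Duty = €163,476.00 × 0% = €0.00.
Total = €2,698.10 + €0.00 = €2,698.10.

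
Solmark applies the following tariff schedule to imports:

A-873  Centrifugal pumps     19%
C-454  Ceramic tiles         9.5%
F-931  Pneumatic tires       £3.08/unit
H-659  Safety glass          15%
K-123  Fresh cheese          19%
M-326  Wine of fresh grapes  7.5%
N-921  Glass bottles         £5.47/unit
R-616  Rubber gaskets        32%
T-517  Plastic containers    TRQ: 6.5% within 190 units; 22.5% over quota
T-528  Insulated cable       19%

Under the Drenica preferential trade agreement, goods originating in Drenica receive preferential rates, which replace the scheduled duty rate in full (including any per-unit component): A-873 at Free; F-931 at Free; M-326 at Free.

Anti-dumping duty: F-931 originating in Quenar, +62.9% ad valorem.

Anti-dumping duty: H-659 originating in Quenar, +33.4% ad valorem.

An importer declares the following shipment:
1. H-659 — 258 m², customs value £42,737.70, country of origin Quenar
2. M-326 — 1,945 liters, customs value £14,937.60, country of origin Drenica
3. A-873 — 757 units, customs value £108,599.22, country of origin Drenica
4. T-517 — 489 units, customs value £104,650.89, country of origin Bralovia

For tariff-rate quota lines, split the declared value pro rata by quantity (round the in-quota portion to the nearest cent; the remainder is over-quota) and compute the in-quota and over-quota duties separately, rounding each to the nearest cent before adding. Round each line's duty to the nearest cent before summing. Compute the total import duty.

Line 1 (H-659, Quenar, 258 m², £42,737.70):
Base rate for H-659 is 15%.
Additional duty on H-659 from Quenar: +33.4%. Applied ad valorem rate: 15% + 33.4% = 48.4%.
Duty = £42,737.70 × 48.4% = £20,685.05.
Line 2 (M-326, Drenica, 1,945 liters, £14,937.60):
Base rate for M-326 is 7.5%.
Origin Drenica qualifies under the Solmark–Drenica agreement and M-326 is covered: preferential rate Free applies instead.
Duty = £14,937.60 × 0% = £0.00.
Line 3 (A-873, Drenica, 757 units, £108,599.22):
Base rate for A-873 is 19%.
Origin Drenica qualifies under the Solmark–Drenica agreement and A-873 is covered: preferential rate Free applies instead.
Duty = £108,599.22 × 0% = £0.00.
Line 4 (T-517, Bralovia, 489 units, £104,650.89):
Code T-517 is under a tariff-rate quota (threshold 190 units). In-quota: 190 units at 6.5%; over-quota: 299 units at 22.5%.
Pro-rata value split: in-quota = £104,650.89 × 190/489 = £40,661.90; over-quota = £104,650.89 − £40,661.90 = £63,988.99.
In-quota duty = £40,661.90 × 6.5% = £2,643.02. Over-quota duty = £63,988.99 × 22.5% = £14,397.52.
Line duty = £2,643.02 + £14,397.52 = £17,040.54.
Total = £20,685.05 + £0.00 + £0.00 + £17,040.54 = £37,725.59.

£37,725.59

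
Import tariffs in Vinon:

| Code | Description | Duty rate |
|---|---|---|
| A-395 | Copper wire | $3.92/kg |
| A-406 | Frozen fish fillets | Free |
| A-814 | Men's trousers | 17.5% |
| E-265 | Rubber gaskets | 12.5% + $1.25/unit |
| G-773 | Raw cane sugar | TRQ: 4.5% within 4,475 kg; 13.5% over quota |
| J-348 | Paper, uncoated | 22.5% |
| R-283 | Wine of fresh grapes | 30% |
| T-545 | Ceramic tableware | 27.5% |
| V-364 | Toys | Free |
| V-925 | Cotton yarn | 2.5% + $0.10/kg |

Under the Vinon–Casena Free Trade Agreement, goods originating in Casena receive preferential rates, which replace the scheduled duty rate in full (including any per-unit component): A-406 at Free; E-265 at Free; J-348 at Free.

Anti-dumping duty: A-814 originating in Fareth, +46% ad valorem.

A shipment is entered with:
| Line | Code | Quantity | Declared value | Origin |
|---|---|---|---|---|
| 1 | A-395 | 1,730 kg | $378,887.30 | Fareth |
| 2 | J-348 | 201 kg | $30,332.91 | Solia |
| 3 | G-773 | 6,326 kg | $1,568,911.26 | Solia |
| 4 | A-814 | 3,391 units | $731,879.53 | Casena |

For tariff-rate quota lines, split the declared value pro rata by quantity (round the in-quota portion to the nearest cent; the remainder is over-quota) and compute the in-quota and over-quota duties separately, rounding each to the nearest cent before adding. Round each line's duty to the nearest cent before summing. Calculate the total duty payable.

$253,602.41

Line 1 (A-395, Fareth, 1,730 kg, $378,887.30):
Base rate for A-395 is $3.92/kg.
Duty = 1,730 × $3.92 = $6,781.60.
Line 2 (J-348, Solia, 201 kg, $30,332.91):
Base rate for J-348 is 22.5%.
J-348 has an FTA preferential rate, but origin Solia is not Casena; base rate stands.
Duty = $30,332.91 × 22.5% = $6,824.90.
Line 3 (G-773, Solia, 6,326 kg, $1,568,911.26):
Code G-773 is under a tariff-rate quota (threshold 4,475 kg). In-quota: 4,475 kg at 4.5%; over-quota: 1,851 kg at 13.5%.
Pro-rata value split: in-quota = $1,568,911.26 × 4,475/6,326 = $1,109,844.75; over-quota = $1,568,911.26 − $1,109,844.75 = $459,066.51.
In-quota duty = $1,109,844.75 × 4.5% = $49,943.01. Over-quota duty = $459,066.51 × 13.5% = $61,973.98.
Line duty = $49,943.01 + $61,973.98 = $111,916.99.
Line 4 (A-814, Casena, 3,391 units, $731,879.53):
Base rate for A-814 is 17.5%.
Origin Casena is the FTA partner but A-814 is not on the preference list; base rate stands.
The additional-duty order on A-814 targets Fareth, not Casena; it does not apply.
Duty = $731,879.53 × 17.5% = $128,078.92.
Total = $6,781.60 + $6,824.90 + $111,916.99 + $128,078.92 = $253,602.41.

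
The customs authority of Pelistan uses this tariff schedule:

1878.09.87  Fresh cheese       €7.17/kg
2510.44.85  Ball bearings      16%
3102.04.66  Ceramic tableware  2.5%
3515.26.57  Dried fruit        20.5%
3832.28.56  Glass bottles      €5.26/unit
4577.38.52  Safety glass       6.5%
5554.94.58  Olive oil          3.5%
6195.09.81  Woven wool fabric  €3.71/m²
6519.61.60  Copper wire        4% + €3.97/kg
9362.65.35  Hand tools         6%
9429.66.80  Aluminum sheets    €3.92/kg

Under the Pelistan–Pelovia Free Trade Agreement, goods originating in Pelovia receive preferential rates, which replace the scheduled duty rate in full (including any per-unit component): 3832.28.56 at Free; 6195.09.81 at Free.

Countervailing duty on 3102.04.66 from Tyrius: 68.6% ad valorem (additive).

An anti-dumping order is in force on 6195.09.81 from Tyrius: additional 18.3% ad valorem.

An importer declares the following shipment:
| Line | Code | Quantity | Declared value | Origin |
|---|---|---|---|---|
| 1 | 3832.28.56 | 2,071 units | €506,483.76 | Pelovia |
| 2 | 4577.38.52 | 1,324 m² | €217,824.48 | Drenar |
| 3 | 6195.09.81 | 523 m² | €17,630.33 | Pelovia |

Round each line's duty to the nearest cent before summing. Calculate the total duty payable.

Line 1 (3832.28.56, Pelovia, 2,071 units, €506,483.76):
Base rate for 3832.28.56 is €5.26/unit.
Origin Pelovia qualifies under the Pelistan–Pelovia agreement and 3832.28.56 is covered: preferential rate Free applies instead.
Duty = €506,483.76 × 0% = €0.00.
Line 2 (4577.38.52, Drenar, 1,324 m², €217,824.48):
Base rate for 4577.38.52 is 6.5%.
Duty = €217,824.48 × 6.5% = €14,158.59.
Line 3 (6195.09.81, Pelovia, 523 m², €17,630.33):
Base rate for 6195.09.81 is €3.71/m².
Origin Pelovia qualifies under the Pelistan–Pelovia agreement and 6195.09.81 is covered: preferential rate Free applies instead.
The additional-duty order on 6195.09.81 targets Tyrius, not Pelovia; it does not apply.
Duty = €17,630.33 × 0% = €0.00.
Total = €0.00 + €14,158.59 + €0.00 = €14,158.59.

€14,158.59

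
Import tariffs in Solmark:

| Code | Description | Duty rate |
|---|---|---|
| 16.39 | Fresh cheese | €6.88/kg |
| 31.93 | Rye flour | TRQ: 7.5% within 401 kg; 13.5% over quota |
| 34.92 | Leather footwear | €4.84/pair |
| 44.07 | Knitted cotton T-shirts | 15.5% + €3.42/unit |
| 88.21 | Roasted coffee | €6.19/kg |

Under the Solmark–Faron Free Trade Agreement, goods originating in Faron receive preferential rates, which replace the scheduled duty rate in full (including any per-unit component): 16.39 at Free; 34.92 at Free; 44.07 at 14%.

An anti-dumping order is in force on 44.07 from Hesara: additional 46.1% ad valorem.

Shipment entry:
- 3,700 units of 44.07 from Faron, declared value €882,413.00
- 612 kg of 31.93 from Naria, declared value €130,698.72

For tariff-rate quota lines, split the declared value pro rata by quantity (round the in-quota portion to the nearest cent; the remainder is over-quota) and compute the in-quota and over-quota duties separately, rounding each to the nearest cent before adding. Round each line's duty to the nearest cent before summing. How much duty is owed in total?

€136,043.90

Line 1 (44.07, Faron, 3,700 units, €882,413.00):
Base rate for 44.07 is 15.5% + €3.42/unit.
Origin Faron qualifies under the Solmark–Faron agreement and 44.07 is covered: preferential rate 14% applies instead.
The additional-duty order on 44.07 targets Hesara, not Faron; it does not apply.
Duty = €882,413.00 × 14% = €123,537.82.
Line 2 (31.93, Naria, 612 kg, €130,698.72):
Code 31.93 is under a tariff-rate quota (threshold 401 kg). In-quota: 401 kg at 7.5%; over-quota: 211 kg at 13.5%.
Pro-rata value split: in-quota = €130,698.72 × 401/612 = €85,637.56; over-quota = €130,698.72 − €85,637.56 = €45,061.16.
In-quota duty = €85,637.56 × 7.5% = €6,422.82. Over-quota duty = €45,061.16 × 13.5% = €6,083.26.
Line duty = €6,422.82 + €6,083.26 = €12,506.08.
Total = €123,537.82 + €12,506.08 = €136,043.90.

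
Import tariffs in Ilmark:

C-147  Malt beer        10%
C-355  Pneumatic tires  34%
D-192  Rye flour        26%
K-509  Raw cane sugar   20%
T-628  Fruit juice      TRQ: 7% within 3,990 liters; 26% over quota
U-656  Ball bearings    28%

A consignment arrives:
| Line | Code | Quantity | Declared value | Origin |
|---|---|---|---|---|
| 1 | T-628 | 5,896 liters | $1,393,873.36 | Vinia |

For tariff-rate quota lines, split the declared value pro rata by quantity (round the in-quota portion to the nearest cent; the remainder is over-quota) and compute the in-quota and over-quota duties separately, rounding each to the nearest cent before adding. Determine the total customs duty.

$183,184.65

Line 1 (T-628, Vinia, 5,896 liters, $1,393,873.36):
Code T-628 is under a tariff-rate quota (threshold 3,990 liters). In-quota: 3,990 liters at 7%; over-quota: 1,906 liters at 26%.
Pro-rata value split: in-quota = $1,393,873.36 × 3,990/5,896 = $943,275.90; over-quota = $1,393,873.36 − $943,275.90 = $450,597.46.
In-quota duty = $943,275.90 × 7% = $66,029.31. Over-quota duty = $450,597.46 × 26% = $117,155.34.
Line duty = $66,029.31 + $117,155.34 = $183,184.65.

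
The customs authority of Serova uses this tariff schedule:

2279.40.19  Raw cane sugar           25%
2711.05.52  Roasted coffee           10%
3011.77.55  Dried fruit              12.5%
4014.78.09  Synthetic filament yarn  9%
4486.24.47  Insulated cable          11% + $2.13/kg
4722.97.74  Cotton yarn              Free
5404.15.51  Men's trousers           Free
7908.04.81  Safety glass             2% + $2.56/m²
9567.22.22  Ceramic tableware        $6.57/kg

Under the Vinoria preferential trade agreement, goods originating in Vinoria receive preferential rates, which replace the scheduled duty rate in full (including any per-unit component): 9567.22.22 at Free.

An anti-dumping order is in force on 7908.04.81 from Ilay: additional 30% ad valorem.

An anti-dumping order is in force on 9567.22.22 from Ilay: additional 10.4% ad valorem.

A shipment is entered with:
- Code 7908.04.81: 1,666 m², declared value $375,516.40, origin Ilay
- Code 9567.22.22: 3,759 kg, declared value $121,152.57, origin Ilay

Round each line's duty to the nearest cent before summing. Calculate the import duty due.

Line 1 (7908.04.81, Ilay, 1,666 m², $375,516.40):
Base rate for 7908.04.81 is 2% + $2.56/m².
Additional duty on 7908.04.81 from Ilay: +30%. Applied ad valorem rate: 2% + 30% = 32%.
Duty = $375,516.40 × 32% + 1,666 × $2.56 = $124,430.21.
Line 2 (9567.22.22, Ilay, 3,759 kg, $121,152.57):
Base rate for 9567.22.22 is $6.57/kg.
9567.22.22 has an FTA preferential rate, but origin Ilay is not Vinoria; base rate stands.
Additional duty on 9567.22.22 from Ilay: +10.4% ad valorem. Applied ad valorem rate = 10.4%.
Duty = $121,152.57 × 10.4% + 3,759 × $6.57 = $37,296.50.
Total = $124,430.21 + $37,296.50 = $161,726.71.

$161,726.71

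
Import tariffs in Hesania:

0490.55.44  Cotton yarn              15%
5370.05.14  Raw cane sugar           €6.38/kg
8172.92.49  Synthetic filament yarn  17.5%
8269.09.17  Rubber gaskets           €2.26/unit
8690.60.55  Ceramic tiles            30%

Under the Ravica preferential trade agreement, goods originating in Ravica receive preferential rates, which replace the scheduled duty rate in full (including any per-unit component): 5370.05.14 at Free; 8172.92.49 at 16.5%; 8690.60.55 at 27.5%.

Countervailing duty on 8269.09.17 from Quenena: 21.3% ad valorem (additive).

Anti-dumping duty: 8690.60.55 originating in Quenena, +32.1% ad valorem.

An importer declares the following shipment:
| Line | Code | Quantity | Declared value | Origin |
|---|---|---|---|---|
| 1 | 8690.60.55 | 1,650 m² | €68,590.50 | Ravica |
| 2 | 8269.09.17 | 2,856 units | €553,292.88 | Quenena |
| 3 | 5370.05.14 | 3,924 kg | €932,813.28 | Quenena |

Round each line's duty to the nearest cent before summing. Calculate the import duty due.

Line 1 (8690.60.55, Ravica, 1,650 m², €68,590.50):
Base rate for 8690.60.55 is 30%.
Origin Ravica qualifies under the Hesania–Ravica agreement and 8690.60.55 is covered: preferential rate 27.5% applies instead.
The additional-duty order on 8690.60.55 targets Quenena, not Ravica; it does not apply.
Duty = €68,590.50 × 27.5% = €18,862.39.
Line 2 (8269.09.17, Quenena, 2,856 units, €553,292.88):
Base rate for 8269.09.17 is €2.26/unit.
Additional duty on 8269.09.17 from Quenena: +21.3% ad valorem. Applied ad valorem rate = 21.3%.
Duty = €553,292.88 × 21.3% + 2,856 × €2.26 = €124,305.94.
Line 3 (5370.05.14, Quenena, 3,924 kg, €932,813.28):
Base rate for 5370.05.14 is €6.38/kg.
5370.05.14 has an FTA preferential rate, but origin Quenena is not Ravica; base rate stands.
Duty = 3,924 × €6.38 = €25,035.12.
Total = €18,862.39 + €124,305.94 + €25,035.12 = €168,203.45.

€168,203.45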